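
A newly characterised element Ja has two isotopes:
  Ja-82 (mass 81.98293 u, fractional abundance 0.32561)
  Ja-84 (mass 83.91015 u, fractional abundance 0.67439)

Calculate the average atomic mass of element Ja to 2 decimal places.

83.28 u

The abundance-weighted mean is 0.32561 × 81.98293 + 0.67439 × 83.91015
= 26.694462 + 56.588166 = 83.282628 u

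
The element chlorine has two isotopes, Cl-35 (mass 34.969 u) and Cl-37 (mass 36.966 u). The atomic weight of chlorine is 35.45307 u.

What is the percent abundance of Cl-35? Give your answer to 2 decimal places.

75.76%

With x = fraction of Cl-35 (so Cl-37 is 1 − x):
34.969·x + 36.966·(1 − x) = 35.45307
(34.969 − 36.966)·x = 35.45307 − 36.966
x = -1.51293 / -1.997 = 0.75760 → 75.76% Cl-35, 24.24% Cl-37.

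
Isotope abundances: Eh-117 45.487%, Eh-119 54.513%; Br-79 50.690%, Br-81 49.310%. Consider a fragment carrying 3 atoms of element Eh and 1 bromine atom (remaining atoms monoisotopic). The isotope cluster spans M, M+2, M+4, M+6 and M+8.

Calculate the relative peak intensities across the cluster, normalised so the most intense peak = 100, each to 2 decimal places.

12.81 : 58.52 : 100.00 : 75.74 : 21.45

Element Eh pattern (n=3): 0.09411566 : 0.33837318 : 0.40551667 : 0.16199449
Bromine pattern (n=1): 0.5069 : 0.4931
Convolve the two distributions (both contribute in 2-u steps):
  M: 0.09411566×0.5069 = 0.047707
  M+2: 0.09411566×0.4931 + 0.33837318×0.5069 = 0.217930
  M+4: 0.33837318×0.4931 + 0.40551667×0.5069 = 0.372408
  M+6: 0.40551667×0.4931 + 0.16199449×0.5069 = 0.282075
  M+8: 0.16199449×0.4931 = 0.079879
Scale to base peak (0.372408) = 100: 12.81 : 58.52 : 100.00 : 75.74 : 21.45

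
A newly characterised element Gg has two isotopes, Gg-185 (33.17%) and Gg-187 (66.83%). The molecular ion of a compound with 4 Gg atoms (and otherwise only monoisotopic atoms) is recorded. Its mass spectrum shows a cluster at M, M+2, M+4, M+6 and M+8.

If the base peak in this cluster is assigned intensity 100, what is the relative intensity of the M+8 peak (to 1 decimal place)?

Binomial terms of (0.3317 + 0.6683)^4: M 0.0121, M+2 0.0976, M+4 0.2948, M+6 0.3960, M+8 0.1995 → M+6 is the base peak.
P(M+6) = C(4,3) × 0.3317^1 × 0.6683^3 = 4 × 0.3317 × 0.29847941 = 0.396022 (base)
P(M+8) = C(4,4) × 0.3317^0 × 0.6683^4 = 1 × 1.0000 × 0.19947379 = 0.199474
Relative intensity = 0.199474 / 0.396022 × 100 = 50.4

50.4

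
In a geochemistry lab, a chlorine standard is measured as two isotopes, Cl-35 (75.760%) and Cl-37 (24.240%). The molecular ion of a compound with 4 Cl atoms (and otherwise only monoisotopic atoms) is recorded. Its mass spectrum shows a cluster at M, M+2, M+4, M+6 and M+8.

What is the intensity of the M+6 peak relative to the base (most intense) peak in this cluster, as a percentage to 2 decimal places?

Term probabilities: M 0.3294, M+2 0.4216, M+4 0.2023, M+6 0.0432, M+8 0.0035. Base peak = M+2.
P(M+2) = C(4,1) × 0.75760^3 × 0.24240^1 = 4 × 0.4348304 × 0.2424 = 0.421612 (base)
P(M+6) = C(4,3) × 0.75760^1 × 0.24240^3 = 4 × 0.7576 × 0.01424288 = 0.043162
Relative intensity = 0.043162 / 0.421612 × 100 = 10.24

10.24%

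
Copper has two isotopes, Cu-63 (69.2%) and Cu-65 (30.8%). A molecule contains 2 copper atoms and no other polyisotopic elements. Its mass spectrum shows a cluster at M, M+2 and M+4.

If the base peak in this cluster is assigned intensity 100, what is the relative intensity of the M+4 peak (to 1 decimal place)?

Term probabilities: M 0.4789, M+2 0.4263, M+4 0.0949. Base peak = M.
P(M) = C(2,0) × 0.692^2 × 0.308^0 = 1 × 0.478864 × 1.0000 = 0.478864 (base)
P(M+4) = C(2,2) × 0.692^0 × 0.308^2 = 1 × 1.0000 × 0.094864 = 0.094864
Relative intensity = 0.094864 / 0.478864 × 100 = 19.8

19.8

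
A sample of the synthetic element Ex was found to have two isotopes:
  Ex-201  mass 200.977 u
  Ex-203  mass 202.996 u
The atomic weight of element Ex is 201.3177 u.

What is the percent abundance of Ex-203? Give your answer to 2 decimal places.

16.87%

With x = fraction of Ex-201 (so Ex-203 is 1 − x):
200.977·x + 202.996·(1 − x) = 201.3177
(200.977 − 202.996)·x = 201.3177 − 202.996
x = -1.6783 / -2.019 = 0.83125 → 83.13% Ex-201, 16.87% Ex-203.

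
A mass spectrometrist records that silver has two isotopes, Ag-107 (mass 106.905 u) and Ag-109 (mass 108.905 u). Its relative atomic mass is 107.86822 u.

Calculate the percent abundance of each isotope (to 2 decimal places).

Writing the weighted mean with unknown fraction x of Ag-107:
106.905·x + 108.905·(1 − x) = 107.86822
(106.905 − 108.905)·x = 107.86822 − 108.905
x = -1.03678 / -2.000 = 0.51839 → 51.84% Ag-107, 48.16% Ag-109.

Ag-107: 51.84%, Ag-109: 48.16%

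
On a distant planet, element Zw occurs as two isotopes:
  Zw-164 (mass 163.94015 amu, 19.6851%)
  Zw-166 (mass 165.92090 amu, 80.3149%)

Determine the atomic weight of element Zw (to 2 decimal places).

The abundance-weighted mean is 0.196851 × 163.94015 + 0.803149 × 165.92090
= 32.271782 + 133.259205 = 165.530987 amu

165.53 amu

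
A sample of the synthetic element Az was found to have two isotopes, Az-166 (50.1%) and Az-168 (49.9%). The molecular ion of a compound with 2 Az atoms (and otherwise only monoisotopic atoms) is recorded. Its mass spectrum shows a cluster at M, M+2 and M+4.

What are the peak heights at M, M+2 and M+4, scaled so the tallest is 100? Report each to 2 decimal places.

50.20 : 100.00 : 49.80

Each Az atom is independently Az-166 (p = 0.501) or Az-168 (q = 0.499); the cluster is the binomial expansion (p + q)^2.
P(M) = 0.501^2 = 0.251001
P(M+2) = 2 × 0.501^1 × 0.499^1 = 0.499998
P(M+4) = 0.499^2 = 0.249001
The M+2 peak is largest (0.499998); scaling to 100 gives 50.20 : 100.00 : 49.80.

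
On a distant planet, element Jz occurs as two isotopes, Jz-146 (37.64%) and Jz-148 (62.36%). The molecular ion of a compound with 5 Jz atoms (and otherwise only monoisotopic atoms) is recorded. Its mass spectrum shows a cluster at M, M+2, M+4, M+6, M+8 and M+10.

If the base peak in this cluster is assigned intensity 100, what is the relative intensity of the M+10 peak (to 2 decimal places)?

27.45

Term probabilities: M 0.0076, M+2 0.0626, M+4 0.2074, M+6 0.3436, M+8 0.2846, M+10 0.0943. Base peak = M+6.
P(M+6) = C(5,3) × 0.3764^2 × 0.6236^3 = 10 × 0.14167696 × 0.24250367 = 0.343572 (base)
P(M+10) = C(5,5) × 0.3764^0 × 0.6236^5 = 1 × 1.0000 × 0.09430409 = 0.094304
Relative intensity = 0.094304 / 0.343572 × 100 = 27.45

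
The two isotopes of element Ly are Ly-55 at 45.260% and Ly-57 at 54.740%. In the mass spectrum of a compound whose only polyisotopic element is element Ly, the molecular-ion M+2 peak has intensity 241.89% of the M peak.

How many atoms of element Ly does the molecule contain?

The M+2/M ratio from n Ly atoms is n · q/p = n · 0.54740/0.45260.
n = 2.4189 × 0.45260/0.54740 = 2.00 ≈ 2

2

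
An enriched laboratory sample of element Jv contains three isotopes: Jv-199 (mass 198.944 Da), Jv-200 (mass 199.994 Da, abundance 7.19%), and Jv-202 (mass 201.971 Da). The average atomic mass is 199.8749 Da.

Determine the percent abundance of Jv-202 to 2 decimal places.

The remaining 92.81% is split between Jv-199 (fraction x) and Jv-202 (fraction 0.9281 − x).
Substituting: 198.944x + 201.971(0.9281 − x) = 185.4953314
(198.944 − 201.971)x = -1.9539537  ⇒  x = 0.64551, y = 0.28259
Jv-199: 64.55%, Jv-202: 28.26%.

28.26%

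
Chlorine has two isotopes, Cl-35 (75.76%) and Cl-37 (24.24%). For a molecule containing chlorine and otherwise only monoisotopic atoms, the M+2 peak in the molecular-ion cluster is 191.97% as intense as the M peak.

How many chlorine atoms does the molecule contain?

For n independent Cl atoms, I(M+2)/I(M) = n · (abundance Cl-37) / (abundance Cl-35) = n · 0.2424/0.7576.
n = 1.9197 × 0.7576/0.2424 = 6.00 ≈ 6

6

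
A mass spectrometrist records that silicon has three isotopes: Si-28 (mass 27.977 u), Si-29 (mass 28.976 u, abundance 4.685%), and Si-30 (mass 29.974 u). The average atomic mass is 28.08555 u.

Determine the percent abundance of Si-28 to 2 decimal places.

Let x and y be the fractions of Si-28 and Si-30. Then x + y = 1 − 0.04685 = 0.95315 and 27.977x + 29.974y = 28.08555 − 0.04685×28.976 = 26.7280244.
Substituting: 27.977x + 29.974(0.95315 − x) = 26.7280244
(27.977 − 29.974)x = -1.8416937  ⇒  x = 0.92223, y = 0.03092
Si-28: 92.22%, Si-30: 3.09%.

92.22%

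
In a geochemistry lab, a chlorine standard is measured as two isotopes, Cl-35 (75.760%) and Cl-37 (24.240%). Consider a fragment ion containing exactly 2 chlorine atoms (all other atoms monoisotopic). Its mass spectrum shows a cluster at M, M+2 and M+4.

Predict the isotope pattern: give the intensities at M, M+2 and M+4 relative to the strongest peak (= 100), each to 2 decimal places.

Expanding (0.75760 + 0.24240)^2:
P(M) = 0.75760^2 = 0.573958
P(M+2) = 2 × 0.75760^1 × 0.24240^1 = 0.367284
P(M+4) = 0.24240^2 = 0.058758
The M peak is largest (0.573958); scaling to 100 gives 100.00 : 63.99 : 10.24.

100.00 : 63.99 : 10.24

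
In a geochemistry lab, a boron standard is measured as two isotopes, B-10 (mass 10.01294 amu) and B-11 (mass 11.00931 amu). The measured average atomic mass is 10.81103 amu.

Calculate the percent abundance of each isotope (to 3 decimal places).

B-10: 19.900%, B-11: 80.100%

With x = fraction of B-10 (so B-11 is 1 − x):
10.01294·x + 11.00931·(1 − x) = 10.81103
(10.01294 − 11.00931)·x = 10.81103 − 11.00931
x = -0.19828 / -0.99637 = 0.19900 → 19.900% B-10, 80.100% B-11.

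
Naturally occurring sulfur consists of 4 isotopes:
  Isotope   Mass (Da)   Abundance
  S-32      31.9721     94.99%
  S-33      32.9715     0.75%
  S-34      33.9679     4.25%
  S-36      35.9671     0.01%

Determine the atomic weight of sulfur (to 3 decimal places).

Average mass = Σ (abundance × isotope mass) = 0.9499 × 31.9721 + 0.0075 × 32.9715 + 0.0425 × 33.9679 + 0.0001 × 35.9671
= 30.37030 + 0.24729 + 1.44364 + 0.00360 = 32.06483 Da

32.065 Da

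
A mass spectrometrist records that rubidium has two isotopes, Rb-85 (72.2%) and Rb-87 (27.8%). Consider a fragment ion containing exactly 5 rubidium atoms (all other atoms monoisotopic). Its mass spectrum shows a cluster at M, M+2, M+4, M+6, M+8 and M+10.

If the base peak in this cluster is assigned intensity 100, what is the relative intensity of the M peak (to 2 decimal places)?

51.94

Term probabilities: M 0.1962, M+2 0.3777, M+4 0.2909, M+6 0.1120, M+8 0.0216, M+10 0.0017. Base peak = M+2.
P(M+2) = C(5,1) × 0.722^4 × 0.278^1 = 5 × 0.27173701 × 0.2780 = 0.377714 (base)
P(M) = C(5,0) × 0.722^5 × 0.278^0 = 1 × 0.19619412 × 1.0000 = 0.196194
Relative intensity = 0.196194 / 0.377714 × 100 = 51.94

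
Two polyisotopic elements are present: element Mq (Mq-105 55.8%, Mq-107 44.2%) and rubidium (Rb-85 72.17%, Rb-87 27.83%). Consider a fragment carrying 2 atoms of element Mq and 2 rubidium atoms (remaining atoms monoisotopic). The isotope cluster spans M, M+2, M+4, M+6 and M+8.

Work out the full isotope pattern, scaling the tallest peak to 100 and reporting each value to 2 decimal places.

Element Mq pattern (n=2): 0.311364 : 0.493272 : 0.195364
Rubidium pattern (n=2): 0.52085089 : 0.40169822 : 0.07745089
Convolve the two distributions (both contribute in 2-u steps):
  M: 0.311364×0.52085089 = 0.162174
  M+2: 0.311364×0.40169822 + 0.493272×0.52085089 = 0.381996
  M+4: 0.311364×0.07745089 + 0.493272×0.40169822 + 0.195364×0.52085089 = 0.324017
  M+6: 0.493272×0.07745089 + 0.195364×0.40169822 = 0.116682
  M+8: 0.195364×0.07745089 = 0.015131
Scale to base peak (0.381996) = 100: 42.45 : 100.00 : 84.82 : 30.55 : 3.96

42.45 : 100.00 : 84.82 : 30.55 : 3.96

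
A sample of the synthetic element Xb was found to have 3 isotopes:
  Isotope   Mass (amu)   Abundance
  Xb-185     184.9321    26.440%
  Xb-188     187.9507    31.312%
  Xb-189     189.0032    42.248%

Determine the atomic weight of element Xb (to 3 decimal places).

Weight each isotope mass by its fractional abundance: 0.26440 × 184.9321 + 0.31312 × 187.9507 + 0.42248 × 189.0032
= 48.89605 + 58.85112 + 79.85007 = 187.59724 amu

187.597 amu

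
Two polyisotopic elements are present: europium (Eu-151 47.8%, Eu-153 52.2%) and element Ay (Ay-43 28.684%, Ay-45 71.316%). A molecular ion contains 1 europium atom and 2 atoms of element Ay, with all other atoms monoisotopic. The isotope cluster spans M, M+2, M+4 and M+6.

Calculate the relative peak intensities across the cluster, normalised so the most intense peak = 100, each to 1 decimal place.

Europium pattern (n=1): 0.4780 : 0.5220
Element Ay pattern (n=2): 0.08227719 : 0.40912563 : 0.50859719
Convolve the two distributions (both contribute in 2-u steps):
  M: 0.4780×0.08227719 = 0.039328
  M+2: 0.4780×0.40912563 + 0.5220×0.08227719 = 0.238511
  M+4: 0.4780×0.50859719 + 0.5220×0.40912563 = 0.456673
  M+6: 0.5220×0.50859719 = 0.265488
Scale to base peak (0.456673) = 100: 8.6 : 52.2 : 100.0 : 58.1

8.6 : 52.2 : 100.0 : 58.1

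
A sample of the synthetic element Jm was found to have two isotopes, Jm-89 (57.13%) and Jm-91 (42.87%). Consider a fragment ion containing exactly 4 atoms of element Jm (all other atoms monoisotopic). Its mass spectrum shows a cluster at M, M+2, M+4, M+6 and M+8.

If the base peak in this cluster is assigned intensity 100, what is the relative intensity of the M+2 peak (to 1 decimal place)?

88.8

Binomial terms of (0.5713 + 0.4287)^4: M 0.1065, M+2 0.3197, M+4 0.3599, M+6 0.1800, M+8 0.0338 → M+4 is the base peak.
P(M+4) = C(4,2) × 0.5713^2 × 0.4287^2 = 6 × 0.32638369 × 0.18378369 = 0.359904 (base)
P(M+2) = C(4,1) × 0.5713^3 × 0.4287^1 = 4 × 0.186463 × 0.4287 = 0.319747
Relative intensity = 0.319747 / 0.359904 × 100 = 88.8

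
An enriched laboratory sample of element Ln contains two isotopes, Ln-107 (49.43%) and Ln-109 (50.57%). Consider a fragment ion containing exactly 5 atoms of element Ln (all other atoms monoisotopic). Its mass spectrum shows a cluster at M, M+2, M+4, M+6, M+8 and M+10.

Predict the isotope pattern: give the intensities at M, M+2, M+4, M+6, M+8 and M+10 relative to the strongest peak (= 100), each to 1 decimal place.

9.3 : 47.8 : 97.7 : 100.0 : 51.2 : 10.5

Expanding (0.4943 + 0.5057)^5:
P(M) = 0.4943^5 = 0.029509
P(M+2) = 5 × 0.4943^4 × 0.5057^1 = 0.150947
P(M+4) = 10 × 0.4943^3 × 0.5057^2 = 0.308857
P(M+6) = 10 × 0.4943^2 × 0.5057^3 = 0.315980
P(M+8) = 5 × 0.4943^1 × 0.5057^4 = 0.161634
P(M+10) = 0.5057^5 = 0.033072
The M+6 peak is largest (0.315980); scaling to 100 gives 9.3 : 47.8 : 97.7 : 100.0 : 51.2 : 10.5.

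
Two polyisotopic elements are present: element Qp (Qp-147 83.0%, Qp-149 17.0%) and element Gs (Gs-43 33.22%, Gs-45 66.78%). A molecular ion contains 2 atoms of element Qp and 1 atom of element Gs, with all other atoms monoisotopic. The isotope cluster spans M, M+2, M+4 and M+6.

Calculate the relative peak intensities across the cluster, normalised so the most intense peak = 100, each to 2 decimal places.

41.32 : 100.00 : 35.76 : 3.48

Element Qp pattern (n=2): 0.6889 : 0.2822 : 0.0289
Element Gs pattern (n=1): 0.3322 : 0.6678
Convolve the two distributions (both contribute in 2-u steps):
  M: 0.6889×0.3322 = 0.228853
  M+2: 0.6889×0.6678 + 0.2822×0.3322 = 0.553794
  M+4: 0.2822×0.6678 + 0.0289×0.3322 = 0.198054
  M+6: 0.0289×0.6678 = 0.019299
Scale to base peak (0.553794) = 100: 41.32 : 100.00 : 35.76 : 3.48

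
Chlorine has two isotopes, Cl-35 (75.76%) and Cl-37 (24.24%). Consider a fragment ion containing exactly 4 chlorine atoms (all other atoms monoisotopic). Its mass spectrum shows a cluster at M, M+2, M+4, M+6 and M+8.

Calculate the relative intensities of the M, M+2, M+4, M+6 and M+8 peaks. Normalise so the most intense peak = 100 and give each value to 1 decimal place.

Expanding (0.7576 + 0.2424)^4:
P(M) = 0.7576^4 = 0.329428
P(M+2) = 4 × 0.7576^3 × 0.2424^1 = 0.421612
P(M+4) = 6 × 0.7576^2 × 0.2424^2 = 0.202347
P(M+6) = 4 × 0.7576^1 × 0.2424^3 = 0.043162
P(M+8) = 0.2424^4 = 0.003452
The M+2 peak is largest (0.421612); scaling to 100 gives 78.1 : 100.0 : 48.0 : 10.2 : 0.8.

78.1 : 100.0 : 48.0 : 10.2 : 0.8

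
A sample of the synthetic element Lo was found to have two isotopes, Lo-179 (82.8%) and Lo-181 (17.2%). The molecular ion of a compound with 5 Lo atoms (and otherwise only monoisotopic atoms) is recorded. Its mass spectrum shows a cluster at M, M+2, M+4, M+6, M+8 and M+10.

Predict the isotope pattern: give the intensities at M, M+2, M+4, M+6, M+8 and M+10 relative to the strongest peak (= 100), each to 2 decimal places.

The 5 Lo atoms are independent, so intensities follow the terms of (0.828 + 0.172)^5.
P(M) = 0.828^5 = 0.389181
P(M+2) = 5 × 0.828^4 × 0.172^1 = 0.404222
P(M+4) = 10 × 0.828^3 × 0.172^2 = 0.167938
P(M+6) = 10 × 0.828^2 × 0.172^3 = 0.034886
P(M+8) = 5 × 0.828^1 × 0.172^4 = 0.003623
P(M+10) = 0.172^5 = 0.000151
The M+2 peak is largest (0.404222); scaling to 100 gives 96.28 : 100.00 : 41.55 : 8.63 : 0.90 : 0.04.

96.28 : 100.00 : 41.55 : 8.63 : 0.90 : 0.04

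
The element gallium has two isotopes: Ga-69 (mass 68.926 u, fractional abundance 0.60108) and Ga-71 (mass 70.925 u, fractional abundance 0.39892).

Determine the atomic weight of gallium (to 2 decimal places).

69.72 u

The abundance-weighted mean is 0.60108 × 68.926 + 0.39892 × 70.925
= 41.4300 + 28.2934 = 69.7234 u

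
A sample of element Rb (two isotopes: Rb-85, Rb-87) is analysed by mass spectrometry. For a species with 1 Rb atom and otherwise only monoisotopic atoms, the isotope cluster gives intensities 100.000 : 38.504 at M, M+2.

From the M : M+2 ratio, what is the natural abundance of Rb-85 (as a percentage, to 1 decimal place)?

72.2%

Let p = fractional abundance of Rb-85. I(M+2)/I(M) = [C(1,1)·p^0·(1−p)] / p^1 = 1·(1−p)/p = 38.504/100.000 = 0.3850
(1−p)/p = 0.3850/1 = 0.3850  ⇒  p = 1/(1 + 0.3850) = 0.7220
Rb-85: 72.2%, Rb-87: 27.8%.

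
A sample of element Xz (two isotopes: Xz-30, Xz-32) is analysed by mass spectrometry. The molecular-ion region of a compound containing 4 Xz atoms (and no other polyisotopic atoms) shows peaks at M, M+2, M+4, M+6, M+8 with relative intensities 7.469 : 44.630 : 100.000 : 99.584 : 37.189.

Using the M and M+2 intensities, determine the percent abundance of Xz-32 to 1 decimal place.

59.9%

Write p for the Xz-30 fraction. I(M+2)/I(M) = [C(4,1)·p^3·(1−p)] / p^4 = 4·(1−p)/p = 44.630/7.469 = 5.9754
(1−p)/p = 5.9754/4 = 1.4938  ⇒  p = 1/(1 + 1.4938) = 0.4010
Xz-30: 40.1%, Xz-32: 59.9%.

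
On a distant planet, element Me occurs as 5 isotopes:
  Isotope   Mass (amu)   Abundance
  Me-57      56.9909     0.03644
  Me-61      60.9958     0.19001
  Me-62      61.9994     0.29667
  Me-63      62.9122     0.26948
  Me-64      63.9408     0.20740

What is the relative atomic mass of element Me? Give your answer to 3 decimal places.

62.275 amu

Ar = Σ fᵢ·mᵢ = 0.03644 × 56.9909 + 0.19001 × 60.9958 + 0.29667 × 61.9994 + 0.26948 × 62.9122 + 0.20740 × 63.9408
= 2.07675 + 11.58981 + 18.39336 + 16.95358 + 13.26132 = 62.27482 amu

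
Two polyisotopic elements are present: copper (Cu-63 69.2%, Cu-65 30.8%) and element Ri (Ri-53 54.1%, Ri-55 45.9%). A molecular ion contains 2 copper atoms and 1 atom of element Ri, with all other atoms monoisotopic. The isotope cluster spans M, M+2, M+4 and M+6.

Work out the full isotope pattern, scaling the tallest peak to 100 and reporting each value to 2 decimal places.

Copper pattern (n=2): 0.478864 : 0.426272 : 0.094864
Element Ri pattern (n=1): 0.5410 : 0.4590
Convolve the two distributions (both contribute in 2-u steps):
  M: 0.478864×0.5410 = 0.259065
  M+2: 0.478864×0.4590 + 0.426272×0.5410 = 0.450412
  M+4: 0.426272×0.4590 + 0.094864×0.5410 = 0.246980
  M+6: 0.094864×0.4590 = 0.043543
Scale to base peak (0.450412) = 100: 57.52 : 100.00 : 54.83 : 9.67

57.52 : 100.00 : 54.83 : 9.67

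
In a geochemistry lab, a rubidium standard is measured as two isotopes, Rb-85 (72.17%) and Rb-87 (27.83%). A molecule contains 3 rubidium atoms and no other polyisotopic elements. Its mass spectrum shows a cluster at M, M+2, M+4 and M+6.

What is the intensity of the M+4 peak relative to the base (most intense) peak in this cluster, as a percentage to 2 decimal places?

38.56%

Term probabilities: M 0.3759, M+2 0.4349, M+4 0.1677, M+6 0.0216. Base peak = M+2.
P(M+2) = C(3,1) × 0.7217^2 × 0.2783^1 = 3 × 0.52085089 × 0.2783 = 0.434858 (base)
P(M+4) = C(3,2) × 0.7217^1 × 0.2783^2 = 3 × 0.7217 × 0.07745089 = 0.167689
Relative intensity = 0.167689 / 0.434858 × 100 = 38.56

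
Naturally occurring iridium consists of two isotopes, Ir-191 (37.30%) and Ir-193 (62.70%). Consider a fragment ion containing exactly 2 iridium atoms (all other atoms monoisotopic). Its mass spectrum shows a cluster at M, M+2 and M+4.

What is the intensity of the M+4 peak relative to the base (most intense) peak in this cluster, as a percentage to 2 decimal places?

84.05%

(0.3730 + 0.6270)^2 gives M 0.1391, M+2 0.4677, M+4 0.3931; the largest is M+2.
P(M+2) = C(2,1) × 0.3730^1 × 0.6270^1 = 2 × 0.3730 × 0.6270 = 0.467742 (base)
P(M+4) = C(2,2) × 0.3730^0 × 0.6270^2 = 1 × 1.0000 × 0.393129 = 0.393129
Relative intensity = 0.393129 / 0.467742 × 100 = 84.05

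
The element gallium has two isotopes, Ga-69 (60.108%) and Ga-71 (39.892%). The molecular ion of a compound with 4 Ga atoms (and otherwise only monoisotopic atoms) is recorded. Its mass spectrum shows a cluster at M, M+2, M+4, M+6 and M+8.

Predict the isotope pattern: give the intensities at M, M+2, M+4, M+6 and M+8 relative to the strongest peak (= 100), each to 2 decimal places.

37.67 : 100.00 : 99.55 : 44.05 : 7.31

Each Ga atom is independently Ga-69 (p = 0.60108) or Ga-71 (q = 0.39892); the cluster is the binomial expansion (p + q)^4.
P(M) = 0.60108^4 = 0.130536
P(M+2) = 4 × 0.60108^3 × 0.39892^1 = 0.346531
P(M+4) = 6 × 0.60108^2 × 0.39892^2 = 0.344975
P(M+6) = 4 × 0.60108^1 × 0.39892^3 = 0.152633
P(M+8) = 0.39892^4 = 0.025325
The M+2 peak is largest (0.346531); scaling to 100 gives 37.67 : 100.00 : 99.55 : 44.05 : 7.31.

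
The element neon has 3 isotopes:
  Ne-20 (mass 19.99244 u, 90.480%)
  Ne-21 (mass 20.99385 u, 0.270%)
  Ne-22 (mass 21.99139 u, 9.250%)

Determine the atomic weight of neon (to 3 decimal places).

The abundance-weighted mean is 0.90480 × 19.99244 + 0.00270 × 20.99385 + 0.09250 × 21.99139
= 18.089160 + 0.056683 + 2.034204 = 20.180047 u

20.180 u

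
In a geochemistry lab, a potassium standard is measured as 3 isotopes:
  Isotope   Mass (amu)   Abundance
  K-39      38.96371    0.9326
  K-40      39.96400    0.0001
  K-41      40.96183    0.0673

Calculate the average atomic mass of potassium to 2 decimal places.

Average mass = Σ (abundance × isotope mass) = 0.9326 × 38.96371 + 0.0001 × 39.96400 + 0.0673 × 40.96183
= 36.337556 + 0.003996 + 2.756731 = 39.098283 amu

39.10 amu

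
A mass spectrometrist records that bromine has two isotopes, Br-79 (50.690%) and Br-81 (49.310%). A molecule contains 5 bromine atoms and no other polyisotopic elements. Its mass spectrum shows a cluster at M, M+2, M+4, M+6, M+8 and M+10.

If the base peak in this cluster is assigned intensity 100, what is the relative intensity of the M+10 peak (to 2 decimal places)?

(0.50690 + 0.49310)^5 gives M 0.0335, M+2 0.1628, M+4 0.3167, M+6 0.3081, M+8 0.1498, M+10 0.0292; the largest is M+4.
P(M+4) = C(5,2) × 0.50690^3 × 0.49310^2 = 10 × 0.13024674 × 0.24314761 = 0.316692 (base)
P(M+10) = C(5,5) × 0.50690^0 × 0.49310^5 = 1 × 1.0000 × 0.02915245 = 0.029152
Relative intensity = 0.029152 / 0.316692 × 100 = 9.21

9.21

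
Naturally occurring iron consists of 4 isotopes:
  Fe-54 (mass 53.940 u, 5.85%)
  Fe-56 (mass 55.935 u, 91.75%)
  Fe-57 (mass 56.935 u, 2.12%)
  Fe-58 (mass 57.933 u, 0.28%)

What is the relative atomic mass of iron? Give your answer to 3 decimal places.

Average mass = Σ (abundance × isotope mass) = 0.0585 × 53.940 + 0.9175 × 55.935 + 0.0212 × 56.935 + 0.0028 × 57.933
= 3.1555 + 51.3204 + 1.2070 + 0.1622 = 55.8451 u

55.845 u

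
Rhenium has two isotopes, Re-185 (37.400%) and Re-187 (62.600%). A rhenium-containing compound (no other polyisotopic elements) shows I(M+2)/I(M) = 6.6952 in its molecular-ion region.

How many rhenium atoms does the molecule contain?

4

The M+2/M ratio from n Re atoms is n · q/p = n · 0.62600/0.37400.
n = 6.6952 × 0.37400/0.62600 = 4.00 ≈ 4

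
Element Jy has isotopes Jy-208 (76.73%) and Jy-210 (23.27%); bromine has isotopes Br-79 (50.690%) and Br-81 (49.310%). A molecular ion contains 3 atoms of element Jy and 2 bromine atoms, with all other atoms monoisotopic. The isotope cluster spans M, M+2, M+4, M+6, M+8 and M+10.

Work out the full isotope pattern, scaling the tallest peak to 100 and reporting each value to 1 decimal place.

33.4 : 95.4 : 100.0 : 47.6 : 10.5 : 0.9

Element Jy pattern (n=3): 0.45174733 : 0.41100588 : 0.12464625 : 0.01260054
Bromine pattern (n=2): 0.25694761 : 0.49990478 : 0.24314761
Convolve the two distributions (both contribute in 2-u steps):
  M: 0.45174733×0.25694761 = 0.116075
  M+2: 0.45174733×0.49990478 + 0.41100588×0.25694761 = 0.331438
  M+4: 0.45174733×0.24314761 + 0.41100588×0.49990478 + 0.12464625×0.25694761 = 0.347333
  M+6: 0.41100588×0.24314761 + 0.12464625×0.49990478 + 0.01260054×0.25694761 = 0.165484
  M+8: 0.12464625×0.24314761 + 0.01260054×0.49990478 = 0.036607
  M+10: 0.01260054×0.24314761 = 0.003064
Scale to base peak (0.347333) = 100: 33.4 : 95.4 : 100.0 : 47.6 : 10.5 : 0.9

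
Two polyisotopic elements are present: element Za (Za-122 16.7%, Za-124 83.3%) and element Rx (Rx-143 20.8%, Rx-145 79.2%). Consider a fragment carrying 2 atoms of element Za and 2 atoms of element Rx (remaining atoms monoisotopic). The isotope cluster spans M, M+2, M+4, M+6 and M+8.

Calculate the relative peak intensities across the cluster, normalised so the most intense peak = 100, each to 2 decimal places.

0.28 : 4.88 : 31.98 : 92.62 : 100.00

Element Za pattern (n=2): 0.027889 : 0.278222 : 0.693889
Element Rx pattern (n=2): 0.043264 : 0.329472 : 0.627264
Convolve the two distributions (both contribute in 2-u steps):
  M: 0.027889×0.043264 = 0.001207
  M+2: 0.027889×0.329472 + 0.278222×0.043264 = 0.021226
  M+4: 0.027889×0.627264 + 0.278222×0.329472 + 0.693889×0.043264 = 0.139181
  M+6: 0.278222×0.627264 + 0.693889×0.329472 = 0.403136
  M+8: 0.693889×0.627264 = 0.435252
Scale to base peak (0.435252) = 100: 0.28 : 4.88 : 31.98 : 92.62 : 100.00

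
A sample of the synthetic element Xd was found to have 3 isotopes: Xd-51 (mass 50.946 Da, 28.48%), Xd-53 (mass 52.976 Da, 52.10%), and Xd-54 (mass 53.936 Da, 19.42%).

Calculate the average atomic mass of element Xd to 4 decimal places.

Ar = Σ fᵢ·mᵢ = 0.2848 × 50.946 + 0.5210 × 52.976 + 0.1942 × 53.936
= 14.50942 + 27.60050 + 10.47437 = 52.58429 Da

52.5843 Da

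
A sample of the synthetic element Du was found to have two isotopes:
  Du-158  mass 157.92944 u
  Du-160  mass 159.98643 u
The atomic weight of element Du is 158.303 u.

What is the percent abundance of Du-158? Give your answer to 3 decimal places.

81.839%

Let x be the fractional abundance of Du-158; then Du-160 has abundance 1 − x.
157.92944·x + 159.98643·(1 − x) = 158.303
(157.92944 − 159.98643)·x = 158.303 − 159.98643
x = -1.68343 / -2.05699 = 0.81839 → 81.839% Du-158, 18.161% Du-160.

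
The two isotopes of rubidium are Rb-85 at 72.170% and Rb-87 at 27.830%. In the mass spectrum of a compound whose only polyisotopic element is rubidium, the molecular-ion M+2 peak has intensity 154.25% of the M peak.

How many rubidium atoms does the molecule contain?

The M+2/M ratio from n Rb atoms is n · q/p = n · 0.27830/0.72170.
n = 1.5425 × 0.72170/0.27830 = 4.00 ≈ 4

4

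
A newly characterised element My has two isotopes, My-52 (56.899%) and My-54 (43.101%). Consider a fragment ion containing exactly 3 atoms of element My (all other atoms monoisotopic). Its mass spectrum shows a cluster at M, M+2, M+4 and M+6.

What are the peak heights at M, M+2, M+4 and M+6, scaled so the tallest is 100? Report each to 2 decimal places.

44.00 : 100.00 : 75.75 : 19.13

Expanding (0.56899 + 0.43101)^3:
P(M) = 0.56899^3 = 0.184210
P(M+2) = 3 × 0.56899^2 × 0.43101^1 = 0.418618
P(M+4) = 3 × 0.56899^1 × 0.43101^2 = 0.317103
P(M+6) = 0.43101^3 = 0.080069
The M+2 peak is largest (0.418618); scaling to 100 gives 44.00 : 100.00 : 75.75 : 19.13.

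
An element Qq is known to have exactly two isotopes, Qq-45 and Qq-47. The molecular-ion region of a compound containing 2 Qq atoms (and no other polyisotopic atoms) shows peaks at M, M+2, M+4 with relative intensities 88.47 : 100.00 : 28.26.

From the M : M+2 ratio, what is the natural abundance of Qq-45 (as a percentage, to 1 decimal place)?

63.9%

Let p = fractional abundance of Qq-45. I(M+2)/I(M) = [C(2,1)·p^1·(1−p)] / p^2 = 2·(1−p)/p = 100.00/88.47 = 1.1303
(1−p)/p = 1.1303/2 = 0.5652  ⇒  p = 1/(1 + 0.5652) = 0.6389
Qq-45: 63.9%, Qq-47: 36.1%.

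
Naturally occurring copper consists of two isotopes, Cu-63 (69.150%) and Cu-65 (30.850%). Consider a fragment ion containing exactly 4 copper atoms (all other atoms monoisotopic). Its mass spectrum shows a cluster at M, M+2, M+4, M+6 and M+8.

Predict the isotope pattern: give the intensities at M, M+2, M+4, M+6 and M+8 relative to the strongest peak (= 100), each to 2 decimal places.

56.04 : 100.00 : 66.92 : 19.90 : 2.22

The 4 Cu atoms are independent, so intensities follow the terms of (0.69150 + 0.30850)^4.
P(M) = 0.69150^4 = 0.228649
P(M+2) = 4 × 0.69150^3 × 0.30850^1 = 0.408030
P(M+4) = 6 × 0.69150^2 × 0.30850^2 = 0.273052
P(M+6) = 4 × 0.69150^1 × 0.30850^3 = 0.081212
P(M+8) = 0.30850^4 = 0.009058
The M+2 peak is largest (0.408030); scaling to 100 gives 56.04 : 100.00 : 66.92 : 19.90 : 2.22.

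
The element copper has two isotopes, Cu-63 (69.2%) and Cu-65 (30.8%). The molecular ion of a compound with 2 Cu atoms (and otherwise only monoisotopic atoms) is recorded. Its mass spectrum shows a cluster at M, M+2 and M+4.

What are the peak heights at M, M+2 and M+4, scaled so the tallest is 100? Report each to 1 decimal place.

100.0 : 89.0 : 19.8

Expanding (0.692 + 0.308)^2:
P(M) = 0.692^2 = 0.478864
P(M+2) = 2 × 0.692^1 × 0.308^1 = 0.426272
P(M+4) = 0.308^2 = 0.094864
The M peak is largest (0.478864); scaling to 100 gives 100.0 : 89.0 : 19.8.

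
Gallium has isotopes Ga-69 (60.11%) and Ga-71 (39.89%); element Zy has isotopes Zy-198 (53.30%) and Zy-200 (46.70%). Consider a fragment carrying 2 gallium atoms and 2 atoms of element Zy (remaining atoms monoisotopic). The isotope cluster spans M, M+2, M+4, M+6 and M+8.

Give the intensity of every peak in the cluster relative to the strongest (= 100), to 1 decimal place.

28.3 : 87.1 : 100.0 : 50.7 : 9.6

Gallium pattern (n=2): 0.36132121 : 0.47955758 : 0.15912121
Element Zy pattern (n=2): 0.284089 : 0.497822 : 0.218089
Convolve the two distributions (both contribute in 2-u steps):
  M: 0.36132121×0.284089 = 0.102647
  M+2: 0.36132121×0.497822 + 0.47955758×0.284089 = 0.316111
  M+4: 0.36132121×0.218089 + 0.47955758×0.497822 + 0.15912121×0.284089 = 0.362739
  M+6: 0.47955758×0.218089 + 0.15912121×0.497822 = 0.183800
  M+8: 0.15912121×0.218089 = 0.034703
Scale to base peak (0.362739) = 100: 28.3 : 87.1 : 100.0 : 50.7 : 9.6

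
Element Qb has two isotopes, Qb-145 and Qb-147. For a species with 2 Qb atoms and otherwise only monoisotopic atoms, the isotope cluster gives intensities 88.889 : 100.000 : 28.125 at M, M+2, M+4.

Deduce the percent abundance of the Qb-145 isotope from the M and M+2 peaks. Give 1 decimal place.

64.0%

Write p for the Qb-145 fraction. I(M+2)/I(M) = [C(2,1)·p^1·(1−p)] / p^2 = 2·(1−p)/p = 100.000/88.889 = 1.1250
(1−p)/p = 1.1250/2 = 0.5625  ⇒  p = 1/(1 + 0.5625) = 0.6400
Qb-145: 64.0%, Qb-147: 36.0%.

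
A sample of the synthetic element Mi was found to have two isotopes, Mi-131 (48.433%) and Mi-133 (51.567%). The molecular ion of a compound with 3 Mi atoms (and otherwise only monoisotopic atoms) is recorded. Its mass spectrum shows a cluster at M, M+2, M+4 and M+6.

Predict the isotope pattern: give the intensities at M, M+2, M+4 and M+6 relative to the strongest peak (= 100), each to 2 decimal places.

29.40 : 93.92 : 100.00 : 35.49

Expanding (0.48433 + 0.51567)^3:
P(M) = 0.48433^3 = 0.113612
P(M+2) = 3 × 0.48433^2 × 0.51567^1 = 0.362891
P(M+4) = 3 × 0.48433^1 × 0.51567^2 = 0.386373
P(M+6) = 0.51567^3 = 0.137125
The M+4 peak is largest (0.386373); scaling to 100 gives 29.40 : 93.92 : 100.00 : 35.49.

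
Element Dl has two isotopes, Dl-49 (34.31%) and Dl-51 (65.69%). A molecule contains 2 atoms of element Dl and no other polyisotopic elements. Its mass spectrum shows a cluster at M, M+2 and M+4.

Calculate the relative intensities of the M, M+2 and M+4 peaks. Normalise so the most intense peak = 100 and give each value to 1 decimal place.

26.1 : 100.0 : 95.7

The 2 Dl atoms are independent, so intensities follow the terms of (0.3431 + 0.6569)^2.
P(M) = 0.3431^2 = 0.117718
P(M+2) = 2 × 0.3431^1 × 0.6569^1 = 0.450765
P(M+4) = 0.6569^2 = 0.431518
The M+2 peak is largest (0.450765); scaling to 100 gives 26.1 : 100.0 : 95.7.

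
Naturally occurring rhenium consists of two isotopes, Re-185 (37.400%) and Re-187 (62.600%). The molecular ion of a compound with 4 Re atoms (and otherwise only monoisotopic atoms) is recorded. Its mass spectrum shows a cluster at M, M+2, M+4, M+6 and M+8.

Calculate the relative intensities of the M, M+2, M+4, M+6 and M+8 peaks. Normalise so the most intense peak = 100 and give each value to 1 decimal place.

Expanding (0.37400 + 0.62600)^4:
P(M) = 0.37400^4 = 0.019565
P(M+2) = 4 × 0.37400^3 × 0.62600^1 = 0.130993
P(M+4) = 6 × 0.37400^2 × 0.62600^2 = 0.328884
P(M+6) = 4 × 0.37400^1 × 0.62600^3 = 0.366990
P(M+8) = 0.62600^4 = 0.153567
The M+6 peak is largest (0.366990); scaling to 100 gives 5.3 : 35.7 : 89.6 : 100.0 : 41.8.

5.3 : 35.7 : 89.6 : 100.0 : 41.8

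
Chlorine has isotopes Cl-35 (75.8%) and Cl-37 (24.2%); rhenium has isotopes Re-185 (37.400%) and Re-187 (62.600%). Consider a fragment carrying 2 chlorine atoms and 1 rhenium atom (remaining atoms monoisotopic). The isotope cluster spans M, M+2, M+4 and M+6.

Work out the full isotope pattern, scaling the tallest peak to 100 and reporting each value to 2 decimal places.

43.25 : 100.00 : 50.63 : 7.38

Chlorine pattern (n=2): 0.574564 : 0.366872 : 0.058564
Rhenium pattern (n=1): 0.3740 : 0.6260
Convolve the two distributions (both contribute in 2-u steps):
  M: 0.574564×0.3740 = 0.214887
  M+2: 0.574564×0.6260 + 0.366872×0.3740 = 0.496887
  M+4: 0.366872×0.6260 + 0.058564×0.3740 = 0.251565
  M+6: 0.058564×0.6260 = 0.036661
Scale to base peak (0.496887) = 100: 43.25 : 100.00 : 50.63 : 7.38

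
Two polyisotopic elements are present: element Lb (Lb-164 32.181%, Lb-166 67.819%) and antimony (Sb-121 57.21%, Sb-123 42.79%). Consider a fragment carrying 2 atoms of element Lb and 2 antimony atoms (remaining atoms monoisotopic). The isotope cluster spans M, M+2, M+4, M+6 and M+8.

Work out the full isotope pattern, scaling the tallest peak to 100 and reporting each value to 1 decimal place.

Element Lb pattern (n=2): 0.10356168 : 0.43649665 : 0.45994168
Antimony pattern (n=2): 0.32729841 : 0.48960318 : 0.18309841
Convolve the two distributions (both contribute in 2-u steps):
  M: 0.10356168×0.32729841 = 0.033896
  M+2: 0.10356168×0.48960318 + 0.43649665×0.32729841 = 0.193569
  M+4: 0.10356168×0.18309841 + 0.43649665×0.48960318 + 0.45994168×0.32729841 = 0.383210
  M+6: 0.43649665×0.18309841 + 0.45994168×0.48960318 = 0.305111
  M+8: 0.45994168×0.18309841 = 0.084215
Scale to base peak (0.383210) = 100: 8.8 : 50.5 : 100.0 : 79.6 : 22.0

8.8 : 50.5 : 100.0 : 79.6 : 22.0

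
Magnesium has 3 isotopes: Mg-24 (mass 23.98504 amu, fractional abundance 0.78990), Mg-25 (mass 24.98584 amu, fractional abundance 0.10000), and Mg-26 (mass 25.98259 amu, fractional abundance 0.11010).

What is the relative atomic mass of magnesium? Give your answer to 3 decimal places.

24.305 amu

Weight each isotope mass by its fractional abundance: 0.78990 × 23.98504 + 0.10000 × 24.98584 + 0.11010 × 25.98259
= 18.945783 + 2.498584 + 2.860683 = 24.305050 amu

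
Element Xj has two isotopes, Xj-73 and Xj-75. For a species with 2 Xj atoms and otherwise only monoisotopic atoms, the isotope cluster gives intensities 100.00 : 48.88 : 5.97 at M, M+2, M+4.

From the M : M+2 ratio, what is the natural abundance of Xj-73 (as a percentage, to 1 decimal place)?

80.4%

Write p for the Xj-73 fraction. I(M+2)/I(M) = [C(2,1)·p^1·(1−p)] / p^2 = 2·(1−p)/p = 48.88/100.00 = 0.4888
(1−p)/p = 0.4888/2 = 0.2444  ⇒  p = 1/(1 + 0.2444) = 0.8036
Xj-73: 80.4%, Xj-75: 19.6%.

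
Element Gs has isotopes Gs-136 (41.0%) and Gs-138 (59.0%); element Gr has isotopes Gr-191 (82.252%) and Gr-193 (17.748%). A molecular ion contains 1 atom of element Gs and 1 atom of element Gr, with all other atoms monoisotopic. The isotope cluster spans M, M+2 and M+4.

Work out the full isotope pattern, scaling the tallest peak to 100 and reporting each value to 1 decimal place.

60.4 : 100.0 : 18.8

Element Gs pattern (n=1): 0.4100 : 0.5900
Element Gr pattern (n=1): 0.82252 : 0.17748
Convolve the two distributions (both contribute in 2-u steps):
  M: 0.4100×0.82252 = 0.337233
  M+2: 0.4100×0.17748 + 0.5900×0.82252 = 0.558054
  M+4: 0.5900×0.17748 = 0.104713
Scale to base peak (0.558054) = 100: 60.4 : 100.0 : 18.8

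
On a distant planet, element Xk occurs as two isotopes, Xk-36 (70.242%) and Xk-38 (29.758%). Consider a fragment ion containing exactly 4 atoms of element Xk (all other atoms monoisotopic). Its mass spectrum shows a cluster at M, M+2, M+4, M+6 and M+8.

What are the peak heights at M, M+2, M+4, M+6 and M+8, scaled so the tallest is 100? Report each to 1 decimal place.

Expanding (0.70242 + 0.29758)^4:
P(M) = 0.70242^4 = 0.243437
P(M+2) = 4 × 0.70242^3 × 0.29758^1 = 0.412529
P(M+4) = 6 × 0.70242^2 × 0.29758^2 = 0.262152
P(M+6) = 4 × 0.70242^1 × 0.29758^3 = 0.074040
P(M+8) = 0.29758^4 = 0.007842
The M+2 peak is largest (0.412529); scaling to 100 gives 59.0 : 100.0 : 63.5 : 17.9 : 1.9.

59.0 : 100.0 : 63.5 : 17.9 : 1.9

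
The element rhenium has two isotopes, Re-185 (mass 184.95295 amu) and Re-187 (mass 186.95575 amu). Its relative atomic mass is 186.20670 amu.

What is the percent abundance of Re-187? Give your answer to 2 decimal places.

Writing the weighted mean with unknown fraction x of Re-185:
184.95295·x + 186.95575·(1 − x) = 186.20670
(184.95295 − 186.95575)·x = 186.20670 − 186.95575
x = -0.74905 / -2.00280 = 0.37400 → 37.40% Re-185, 62.60% Re-187.

62.60%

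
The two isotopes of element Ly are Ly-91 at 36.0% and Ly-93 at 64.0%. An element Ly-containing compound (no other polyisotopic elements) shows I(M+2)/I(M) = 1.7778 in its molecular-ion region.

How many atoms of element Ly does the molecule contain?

1

For n independent Ly atoms, I(M+2)/I(M) = n · (abundance Ly-93) / (abundance Ly-91) = n · 0.640/0.360.
n = 1.7778 × 0.360/0.640 = 1.00 ≈ 1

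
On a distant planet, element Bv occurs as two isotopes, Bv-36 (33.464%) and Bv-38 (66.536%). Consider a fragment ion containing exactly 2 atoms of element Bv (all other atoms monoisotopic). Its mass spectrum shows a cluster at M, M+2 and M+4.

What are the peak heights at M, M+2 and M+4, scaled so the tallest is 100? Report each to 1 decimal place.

The 2 Bv atoms are independent, so intensities follow the terms of (0.33464 + 0.66536)^2.
P(M) = 0.33464^2 = 0.111984
P(M+2) = 2 × 0.33464^1 × 0.66536^1 = 0.445312
P(M+4) = 0.66536^2 = 0.442704
The M+2 peak is largest (0.445312); scaling to 100 gives 25.1 : 100.0 : 99.4.

25.1 : 100.0 : 99.4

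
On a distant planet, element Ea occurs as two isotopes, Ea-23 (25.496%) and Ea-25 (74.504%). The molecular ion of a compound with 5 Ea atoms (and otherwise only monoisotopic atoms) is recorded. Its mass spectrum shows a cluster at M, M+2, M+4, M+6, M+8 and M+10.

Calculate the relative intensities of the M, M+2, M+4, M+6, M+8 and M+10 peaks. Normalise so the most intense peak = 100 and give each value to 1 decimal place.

Expanding (0.25496 + 0.74504)^5:
P(M) = 0.25496^5 = 0.001077
P(M+2) = 5 × 0.25496^4 × 0.74504^1 = 0.015741
P(M+4) = 10 × 0.25496^3 × 0.74504^2 = 0.091997
P(M+6) = 10 × 0.25496^2 × 0.74504^3 = 0.268833
P(M+8) = 5 × 0.25496^1 × 0.74504^4 = 0.392790
P(M+10) = 0.74504^5 = 0.229561
The M+8 peak is largest (0.392790); scaling to 100 gives 0.3 : 4.0 : 23.4 : 68.4 : 100.0 : 58.4.

0.3 : 4.0 : 23.4 : 68.4 : 100.0 : 58.4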